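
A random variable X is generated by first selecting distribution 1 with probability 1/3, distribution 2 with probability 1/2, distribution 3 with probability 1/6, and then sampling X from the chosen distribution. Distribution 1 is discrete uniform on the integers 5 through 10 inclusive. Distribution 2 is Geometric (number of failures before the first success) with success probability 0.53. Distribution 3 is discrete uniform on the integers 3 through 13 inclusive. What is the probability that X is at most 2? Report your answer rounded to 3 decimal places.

0.448

Conditional on each component, P(X ≤ 2): 1: 0; 2: 0.896177; 3: 0.
By total probability, P(X ≤ 2) = 0.333333·0 + 0.5·0.896177 + 0.166667·0 = 0.448089.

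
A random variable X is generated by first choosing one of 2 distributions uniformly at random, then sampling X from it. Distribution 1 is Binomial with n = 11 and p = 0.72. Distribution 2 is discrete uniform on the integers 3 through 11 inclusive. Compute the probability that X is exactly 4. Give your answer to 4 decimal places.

0.0615

Conditional on each component, P(X = 4): 1: 0.011966; 2: 0.111111.
By total probability, P(X = 4) = 0.5·0.011966 + 0.5·0.111111 = 0.0615386.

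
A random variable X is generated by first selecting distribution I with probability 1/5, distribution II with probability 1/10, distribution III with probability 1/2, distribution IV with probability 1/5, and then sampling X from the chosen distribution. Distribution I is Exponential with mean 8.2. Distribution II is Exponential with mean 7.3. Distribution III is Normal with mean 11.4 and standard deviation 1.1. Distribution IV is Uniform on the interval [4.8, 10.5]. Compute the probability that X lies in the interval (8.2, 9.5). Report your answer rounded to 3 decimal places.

0.082

Conditional on each component, P(8.2 < X < 9.5): I: 0.0539342; II: 0.0530501; III: 0.0402469; IV: 0.22807.
By total probability, P(8.2 < X < 9.5) = 0.2·0.0539342 + 0.1·0.0530501 + 0.5·0.0402469 + 0.2·0.22807 = 0.0818294.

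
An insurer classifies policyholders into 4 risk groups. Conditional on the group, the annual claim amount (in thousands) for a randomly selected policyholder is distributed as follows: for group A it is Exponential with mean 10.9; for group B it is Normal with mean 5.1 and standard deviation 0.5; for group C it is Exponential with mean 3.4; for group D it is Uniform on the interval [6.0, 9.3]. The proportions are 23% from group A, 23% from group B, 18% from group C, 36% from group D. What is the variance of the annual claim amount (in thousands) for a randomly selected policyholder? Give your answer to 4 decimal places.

Per component, A: μ=10.9, E[X²]=237.62; B: μ=5.1, E[X²]=26.26; C: μ=3.4, E[X²]=23.12; D: μ=7.65, E[X²]=59.43.
E[X] = 0.23·10.9 + 0.23·5.1 + 0.18·3.4 + 0.36·7.65 = 7.046.
E[X²] = 0.23·237.62 + 0.23·26.26 + 0.18·23.12 + 0.36·59.43 = 86.2488.
Var(X) = E[X²] − (E[X])² = 86.2488 − 49.6461 = 36.6027.

36.6027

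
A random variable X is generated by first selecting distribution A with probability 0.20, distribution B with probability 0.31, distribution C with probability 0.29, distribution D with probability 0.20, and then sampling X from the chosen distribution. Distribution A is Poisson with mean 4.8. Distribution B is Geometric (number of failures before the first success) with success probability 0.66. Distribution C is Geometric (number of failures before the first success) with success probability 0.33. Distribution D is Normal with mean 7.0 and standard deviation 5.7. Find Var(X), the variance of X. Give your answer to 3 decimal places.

15.507

Per component, A: μ=4.8, E[X²]=27.84; B: μ=0.515152, E[X²]=1.04591; C: μ=2.0303, E[X²]=10.2746; D: μ=7, E[X²]=81.49.
E[X] = 0.2·4.8 + 0.31·0.515152 + 0.29·2.0303 + 0.2·7 = 3.10848.
E[X²] = 0.2·27.84 + 0.31·1.04591 + 0.29·10.2746 + 0.2·81.49 = 25.1699.
Var(X) = E[X²] − (E[X])² = 25.1699 − 9.66268 = 15.5072.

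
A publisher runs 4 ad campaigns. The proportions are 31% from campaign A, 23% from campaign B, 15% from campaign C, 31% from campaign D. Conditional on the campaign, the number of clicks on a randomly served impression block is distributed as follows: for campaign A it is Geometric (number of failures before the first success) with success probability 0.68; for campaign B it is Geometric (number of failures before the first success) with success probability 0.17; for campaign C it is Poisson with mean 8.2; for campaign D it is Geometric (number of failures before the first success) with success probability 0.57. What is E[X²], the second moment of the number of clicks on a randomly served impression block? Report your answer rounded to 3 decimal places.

24.274

For each component E[X²] = Var + (mean)², giving A: 0.913495; B: 52.5571; C: 75.44; D: 1.89258.
Overall E[X²] = 0.31·0.913495 + 0.23·52.5571 + 0.15·75.44 + 0.31·1.89258 = 24.274.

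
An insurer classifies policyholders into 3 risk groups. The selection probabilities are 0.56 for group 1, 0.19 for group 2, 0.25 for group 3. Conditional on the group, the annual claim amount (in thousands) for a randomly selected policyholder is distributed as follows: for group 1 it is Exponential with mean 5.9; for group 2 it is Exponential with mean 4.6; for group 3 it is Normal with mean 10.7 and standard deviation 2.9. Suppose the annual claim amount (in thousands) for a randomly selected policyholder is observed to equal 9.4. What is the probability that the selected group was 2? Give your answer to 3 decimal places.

0.096

Likelihoods f(9.4 | ·): 1: 0.0344525; 2: 0.028169; 3: 0.124416.
Posterior ∝ prior × likelihood. Numerator for 2: 0.19·0.028169 = 0.0053521.
Normalizing constant: 0.56·0.0344525 + 0.19·0.028169 + 0.25·0.124416 = 0.0557495.
P(2 | observation) = 0.0053521 / 0.0557495 = 0.0960027.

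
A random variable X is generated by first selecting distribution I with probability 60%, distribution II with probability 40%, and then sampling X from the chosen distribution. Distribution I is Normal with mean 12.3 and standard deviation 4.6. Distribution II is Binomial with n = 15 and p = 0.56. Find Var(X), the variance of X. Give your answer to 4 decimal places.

Per component, I: μ=12.3, E[X²]=172.45; II: μ=8.4, E[X²]=74.256.
E[X] = 0.6·12.3 + 0.4·8.4 = 10.74.
E[X²] = 0.6·172.45 + 0.4·74.256 = 133.172.
Var(X) = E[X²] − (E[X])² = 133.172 − 115.348 = 17.8248.

17.8248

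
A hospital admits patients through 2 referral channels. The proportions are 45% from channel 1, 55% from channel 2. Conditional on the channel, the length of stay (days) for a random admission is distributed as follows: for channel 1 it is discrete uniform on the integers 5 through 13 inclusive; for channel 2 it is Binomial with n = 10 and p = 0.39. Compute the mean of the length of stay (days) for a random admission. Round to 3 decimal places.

6.195

Component means — 1: 9; 2: 3.9.
E[X] = 0.45·9 + 0.55·3.9 = 6.195.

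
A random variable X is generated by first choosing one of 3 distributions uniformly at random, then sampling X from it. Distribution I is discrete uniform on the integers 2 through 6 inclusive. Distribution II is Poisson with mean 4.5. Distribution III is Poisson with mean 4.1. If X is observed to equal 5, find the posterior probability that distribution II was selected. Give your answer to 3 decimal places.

0.322

Likelihoods P(X=5 | ·): I: 0.2; II: 0.170827; III: 0.160004.
Posterior ∝ prior × likelihood. Numerator for II: 0.333333·0.170827 = 0.0569423.
Normalizing constant: 0.333333·0.2 + 0.333333·0.170827 + 0.333333·0.160004 = 0.176944.
P(II | observation) = 0.0569423 / 0.176944 = 0.32181.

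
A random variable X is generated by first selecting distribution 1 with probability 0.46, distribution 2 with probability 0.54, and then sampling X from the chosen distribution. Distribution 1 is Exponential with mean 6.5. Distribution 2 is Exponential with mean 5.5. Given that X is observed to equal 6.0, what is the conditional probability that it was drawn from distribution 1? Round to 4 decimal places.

0.4602

Likelihoods f(6.0 | ·): 1: 0.0611223; 2: 0.0610747.
Posterior ∝ prior × likelihood. Numerator for 1: 0.46·0.0611223 = 0.0281162.
Normalizing constant: 0.46·0.0611223 + 0.54·0.0610747 = 0.0610966.
P(1 | observation) = 0.0281162 / 0.0610966 = 0.460193.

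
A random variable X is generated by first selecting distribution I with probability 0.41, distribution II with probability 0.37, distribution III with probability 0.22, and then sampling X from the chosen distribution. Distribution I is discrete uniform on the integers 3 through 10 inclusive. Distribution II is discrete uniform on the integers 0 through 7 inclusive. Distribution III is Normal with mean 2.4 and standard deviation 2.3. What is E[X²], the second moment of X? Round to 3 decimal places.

For each component E[X²] = Var + (mean)², giving I: 47.5; II: 17.5; III: 11.05.
Overall E[X²] = 0.41·47.5 + 0.37·17.5 + 0.22·11.05 = 28.381.

28.381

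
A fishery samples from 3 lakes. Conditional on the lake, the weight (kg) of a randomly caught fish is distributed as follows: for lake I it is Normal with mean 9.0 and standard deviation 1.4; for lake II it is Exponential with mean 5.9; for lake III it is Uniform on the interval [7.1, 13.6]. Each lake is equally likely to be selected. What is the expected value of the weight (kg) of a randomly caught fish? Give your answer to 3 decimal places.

Component means — I: 9; II: 5.9; III: 10.35.
E[X] = 0.333333·9 + 0.333333·5.9 + 0.333333·10.35 = 8.41667.

8.417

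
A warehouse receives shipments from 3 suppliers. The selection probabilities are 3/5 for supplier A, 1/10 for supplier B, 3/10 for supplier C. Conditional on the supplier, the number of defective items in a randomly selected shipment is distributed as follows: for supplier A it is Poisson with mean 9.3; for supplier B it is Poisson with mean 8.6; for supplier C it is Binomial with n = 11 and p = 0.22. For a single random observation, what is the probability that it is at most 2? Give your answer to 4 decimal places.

0.1692

Conditional on each supplier, P(X ≤ 2): A: 0.00489531; B: 0.00857565; C: 0.55123.
By total probability, P(X ≤ 2) = 0.6·0.00489531 + 0.1·0.00857565 + 0.3·0.55123 = 0.169164.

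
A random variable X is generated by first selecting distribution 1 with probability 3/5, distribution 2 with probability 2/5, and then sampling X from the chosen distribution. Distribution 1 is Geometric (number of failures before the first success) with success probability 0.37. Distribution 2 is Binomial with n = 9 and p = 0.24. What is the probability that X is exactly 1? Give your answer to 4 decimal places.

0.2360

Conditional on each component, P(X = 1): 1: 0.2331; 2: 0.240416.
By total probability, P(X = 1) = 0.6·0.2331 + 0.4·0.240416 = 0.236026.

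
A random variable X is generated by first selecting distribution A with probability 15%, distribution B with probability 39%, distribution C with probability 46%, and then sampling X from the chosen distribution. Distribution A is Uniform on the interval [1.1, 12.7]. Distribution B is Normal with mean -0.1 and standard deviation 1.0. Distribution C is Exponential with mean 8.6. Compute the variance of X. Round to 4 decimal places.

52.7383

Per component, A: μ=6.9, E[X²]=58.8233; B: μ=-0.1, E[X²]=1.01; C: μ=8.6, E[X²]=147.92.
E[X] = 0.15·6.9 + 0.39·-0.1 + 0.46·8.6 = 4.952.
E[X²] = 0.15·58.8233 + 0.39·1.01 + 0.46·147.92 = 77.2606.
Var(X) = E[X²] − (E[X])² = 77.2606 − 24.5223 = 52.7383.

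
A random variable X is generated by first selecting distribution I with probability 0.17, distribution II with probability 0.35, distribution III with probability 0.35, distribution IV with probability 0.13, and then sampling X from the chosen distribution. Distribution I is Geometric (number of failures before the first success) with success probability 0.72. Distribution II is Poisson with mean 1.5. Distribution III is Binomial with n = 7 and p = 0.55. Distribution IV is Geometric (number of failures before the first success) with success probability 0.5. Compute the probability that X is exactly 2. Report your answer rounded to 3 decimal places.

0.155

Conditional on each component, P(X = 2): I: 0.056448; II: 0.251021; III: 0.117221; IV: 0.125.
By total probability, P(X = 2) = 0.17·0.056448 + 0.35·0.251021 + 0.35·0.117221 + 0.13·0.125 = 0.154731.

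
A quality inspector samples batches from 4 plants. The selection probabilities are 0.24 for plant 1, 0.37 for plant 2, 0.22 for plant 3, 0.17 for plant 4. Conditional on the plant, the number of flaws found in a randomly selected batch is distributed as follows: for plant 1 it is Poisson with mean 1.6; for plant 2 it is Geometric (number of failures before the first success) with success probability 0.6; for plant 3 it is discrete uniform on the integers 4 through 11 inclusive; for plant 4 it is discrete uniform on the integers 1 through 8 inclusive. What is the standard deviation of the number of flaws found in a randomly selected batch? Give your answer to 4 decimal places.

3.1879

Per component, 1: μ=1.6, E[X²]=4.16; 2: μ=0.666667, E[X²]=1.55556; 3: μ=7.5, E[X²]=61.5; 4: μ=4.5, E[X²]=25.5.
E[X] = 0.24·1.6 + 0.37·0.666667 + 0.22·7.5 + 0.17·4.5 = 3.04567.
E[X²] = 0.24·4.16 + 0.37·1.55556 + 0.22·61.5 + 0.17·25.5 = 19.439.
Var(X) = E[X²] − (E[X])² = 19.439 − 9.27609 = 10.1629.
SD(X) = √10.1629 = 3.18793.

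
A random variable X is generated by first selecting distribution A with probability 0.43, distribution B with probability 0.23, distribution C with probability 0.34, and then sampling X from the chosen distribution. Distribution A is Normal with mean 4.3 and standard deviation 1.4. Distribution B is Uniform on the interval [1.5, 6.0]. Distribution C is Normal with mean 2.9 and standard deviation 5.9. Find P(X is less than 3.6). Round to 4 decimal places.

Conditional on each component, P(X < 3.6): A: 0.308538; B: 0.466667; C: 0.547221.
By total probability, P(X < 3.6) = 0.43·0.308538 + 0.23·0.466667 + 0.34·0.547221 = 0.42606.

0.4261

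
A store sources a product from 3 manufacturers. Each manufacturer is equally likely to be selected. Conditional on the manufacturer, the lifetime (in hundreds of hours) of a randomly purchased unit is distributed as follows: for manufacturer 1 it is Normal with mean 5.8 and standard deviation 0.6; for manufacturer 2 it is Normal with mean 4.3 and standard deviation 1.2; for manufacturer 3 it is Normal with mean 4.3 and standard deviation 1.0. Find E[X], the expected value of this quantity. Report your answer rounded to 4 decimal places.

Component means — 1: 5.8; 2: 4.3; 3: 4.3.
E[X] = 0.333333·5.8 + 0.333333·4.3 + 0.333333·4.3 = 4.8.

4.8000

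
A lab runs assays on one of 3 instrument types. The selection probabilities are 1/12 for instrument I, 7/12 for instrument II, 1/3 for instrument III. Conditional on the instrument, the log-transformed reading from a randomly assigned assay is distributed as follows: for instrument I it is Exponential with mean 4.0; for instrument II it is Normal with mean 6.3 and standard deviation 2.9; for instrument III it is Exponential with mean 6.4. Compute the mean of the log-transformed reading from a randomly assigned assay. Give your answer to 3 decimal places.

Component means — I: 4; II: 6.3; III: 6.4.
E[X] = 0.0833333·4 + 0.583333·6.3 + 0.333333·6.4 = 6.14167.

6.142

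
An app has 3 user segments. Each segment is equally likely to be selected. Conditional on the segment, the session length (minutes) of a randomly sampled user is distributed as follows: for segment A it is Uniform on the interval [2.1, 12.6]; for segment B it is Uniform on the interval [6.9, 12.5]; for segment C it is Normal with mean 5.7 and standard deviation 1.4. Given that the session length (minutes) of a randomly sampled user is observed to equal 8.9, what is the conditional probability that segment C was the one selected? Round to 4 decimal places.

0.0709

Likelihoods f(8.9 | ·): A: 0.0952381; B: 0.178571; C: 0.0209073.
Posterior ∝ prior × likelihood. Numerator for C: 0.333333·0.0209073 = 0.00696911.
Normalizing constant: 0.333333·0.0952381 + 0.333333·0.178571 + 0.333333·0.0209073 = 0.0982389.
P(C | observation) = 0.00696911 / 0.0982389 = 0.0709404.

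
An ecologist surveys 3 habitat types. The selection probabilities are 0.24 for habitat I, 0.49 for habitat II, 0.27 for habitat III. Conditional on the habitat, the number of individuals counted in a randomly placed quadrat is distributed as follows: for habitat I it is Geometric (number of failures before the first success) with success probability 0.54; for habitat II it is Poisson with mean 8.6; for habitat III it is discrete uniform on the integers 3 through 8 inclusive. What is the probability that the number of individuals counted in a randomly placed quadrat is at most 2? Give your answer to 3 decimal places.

Conditional on each habitat, P(X ≤ 2): I: 0.902664; II: 0.00857565; III: 0.
By total probability, P(X ≤ 2) = 0.24·0.902664 + 0.49·0.00857565 + 0.27·0 = 0.220841.

0.221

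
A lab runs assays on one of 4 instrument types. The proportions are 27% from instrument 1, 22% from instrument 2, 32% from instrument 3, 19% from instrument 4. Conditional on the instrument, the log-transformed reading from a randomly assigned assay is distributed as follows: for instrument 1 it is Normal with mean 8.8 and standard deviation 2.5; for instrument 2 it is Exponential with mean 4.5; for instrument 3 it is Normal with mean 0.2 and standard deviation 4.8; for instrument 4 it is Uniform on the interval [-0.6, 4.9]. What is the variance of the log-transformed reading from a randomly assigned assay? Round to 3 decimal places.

Per component, 1: μ=8.8, E[X²]=83.69; 2: μ=4.5, E[X²]=40.5; 3: μ=0.2, E[X²]=23.08; 4: μ=2.15, E[X²]=7.14333.
E[X] = 0.27·8.8 + 0.22·4.5 + 0.32·0.2 + 0.19·2.15 = 3.8385.
E[X²] = 0.27·83.69 + 0.22·40.5 + 0.32·23.08 + 0.19·7.14333 = 40.2491.
Var(X) = E[X²] − (E[X])² = 40.2491 − 14.7341 = 25.5151.

25.515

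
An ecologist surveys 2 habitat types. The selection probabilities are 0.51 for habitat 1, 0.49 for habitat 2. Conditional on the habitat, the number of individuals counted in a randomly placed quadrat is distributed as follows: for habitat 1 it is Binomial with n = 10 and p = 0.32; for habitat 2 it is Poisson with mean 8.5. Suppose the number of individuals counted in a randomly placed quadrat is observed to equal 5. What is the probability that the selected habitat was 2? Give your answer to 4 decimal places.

Likelihoods P(X=5 | ·): 1: 0.122941; 2: 0.0752333.
Posterior ∝ prior × likelihood. Numerator for 2: 0.49·0.0752333 = 0.0368643.
Normalizing constant: 0.51·0.122941 + 0.49·0.0752333 = 0.099564.
P(2 | observation) = 0.0368643 / 0.099564 = 0.370258.

0.3703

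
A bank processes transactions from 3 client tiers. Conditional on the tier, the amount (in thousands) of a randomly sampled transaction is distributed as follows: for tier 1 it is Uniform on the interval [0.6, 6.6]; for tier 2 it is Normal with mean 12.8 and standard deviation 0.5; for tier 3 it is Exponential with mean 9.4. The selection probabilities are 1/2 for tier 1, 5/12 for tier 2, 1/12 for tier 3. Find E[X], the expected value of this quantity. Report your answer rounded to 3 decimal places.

Component means — 1: 3.6; 2: 12.8; 3: 9.4.
E[X] = 0.5·3.6 + 0.416667·12.8 + 0.0833333·9.4 = 7.91667.

7.917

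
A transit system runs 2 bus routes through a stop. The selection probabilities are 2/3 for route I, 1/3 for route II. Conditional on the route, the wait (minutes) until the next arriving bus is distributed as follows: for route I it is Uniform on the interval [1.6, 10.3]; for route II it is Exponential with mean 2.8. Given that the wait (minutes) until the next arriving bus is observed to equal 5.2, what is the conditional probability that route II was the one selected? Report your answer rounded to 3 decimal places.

Likelihoods f(5.2 | ·): I: 0.114943; II: 0.0557564.
Posterior ∝ prior × likelihood. Numerator for II: 0.333333·0.0557564 = 0.0185855.
Normalizing constant: 0.666667·0.114943 + 0.333333·0.0557564 = 0.0952138.
P(II | observation) = 0.0185855 / 0.0952138 = 0.195197.

0.195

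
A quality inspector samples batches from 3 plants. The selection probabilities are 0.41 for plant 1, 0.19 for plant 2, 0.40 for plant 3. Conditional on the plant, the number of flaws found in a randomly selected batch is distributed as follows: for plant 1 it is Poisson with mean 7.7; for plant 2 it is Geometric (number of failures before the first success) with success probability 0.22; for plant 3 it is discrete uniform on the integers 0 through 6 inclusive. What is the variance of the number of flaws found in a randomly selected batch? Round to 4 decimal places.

Per component, 1: μ=7.7, E[X²]=66.99; 2: μ=3.54545, E[X²]=28.686; 3: μ=3, E[X²]=13.
E[X] = 0.41·7.7 + 0.19·3.54545 + 0.4·3 = 5.03064.
E[X²] = 0.41·66.99 + 0.19·28.686 + 0.4·13 = 38.1162.
Var(X) = E[X²] − (E[X])² = 38.1162 − 25.3073 = 12.8089.

12.8089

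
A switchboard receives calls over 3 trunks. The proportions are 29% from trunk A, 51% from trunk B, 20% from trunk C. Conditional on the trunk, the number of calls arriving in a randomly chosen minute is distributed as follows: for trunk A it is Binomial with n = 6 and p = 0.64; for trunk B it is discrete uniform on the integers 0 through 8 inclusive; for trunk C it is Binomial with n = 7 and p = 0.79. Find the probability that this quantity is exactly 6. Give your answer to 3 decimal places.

0.148

Conditional on each trunk, P(X = 6): A: 0.0687195; B: 0.111111; C: 0.357339.
By total probability, P(X = 6) = 0.29·0.0687195 + 0.51·0.111111 + 0.2·0.357339 = 0.148063.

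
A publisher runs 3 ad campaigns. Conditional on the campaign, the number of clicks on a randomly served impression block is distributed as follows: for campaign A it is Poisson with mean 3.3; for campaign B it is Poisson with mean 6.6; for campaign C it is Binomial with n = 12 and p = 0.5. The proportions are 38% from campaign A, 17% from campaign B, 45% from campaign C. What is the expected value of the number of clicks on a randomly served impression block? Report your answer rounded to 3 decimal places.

Component means — A: 3.3; B: 6.6; C: 6.
E[X] = 0.38·3.3 + 0.17·6.6 + 0.45·6 = 5.076.

5.076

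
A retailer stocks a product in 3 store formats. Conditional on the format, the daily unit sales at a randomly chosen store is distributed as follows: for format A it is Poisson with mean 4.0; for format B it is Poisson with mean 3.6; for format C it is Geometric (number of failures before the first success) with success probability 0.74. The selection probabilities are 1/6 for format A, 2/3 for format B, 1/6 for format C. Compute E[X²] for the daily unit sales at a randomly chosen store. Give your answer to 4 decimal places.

For each component E[X²] = Var + (mean)², giving A: 20; B: 16.56; C: 0.598247.
Overall E[X²] = 0.166667·20 + 0.666667·16.56 + 0.166667·0.598247 = 14.473.

14.4730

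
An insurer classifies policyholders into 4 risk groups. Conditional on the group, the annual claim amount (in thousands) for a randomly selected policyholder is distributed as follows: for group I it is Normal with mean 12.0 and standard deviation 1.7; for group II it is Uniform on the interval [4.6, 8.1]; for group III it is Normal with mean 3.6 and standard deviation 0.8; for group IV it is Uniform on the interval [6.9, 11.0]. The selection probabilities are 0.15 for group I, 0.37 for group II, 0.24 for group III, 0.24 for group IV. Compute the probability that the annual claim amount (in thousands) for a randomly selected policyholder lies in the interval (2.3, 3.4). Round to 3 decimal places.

0.084

Conditional on each group, P(2.3 < X < 3.4): I: 2.05138e-07; II: 0; III: 0.349212; IV: 0.
By total probability, P(2.3 < X < 3.4) = 0.15·2.05138e-07 + 0.37·0 + 0.24·0.349212 + 0.24·0 = 0.083811.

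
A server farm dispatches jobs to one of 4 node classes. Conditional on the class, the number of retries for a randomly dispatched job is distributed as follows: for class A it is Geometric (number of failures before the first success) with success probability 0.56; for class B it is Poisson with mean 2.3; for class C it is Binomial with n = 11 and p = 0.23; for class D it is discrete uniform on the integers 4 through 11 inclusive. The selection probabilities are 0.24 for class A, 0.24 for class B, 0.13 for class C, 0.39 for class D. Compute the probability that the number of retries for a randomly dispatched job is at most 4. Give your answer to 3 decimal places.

Conditional on each class, P(X ≤ 4): A: 0.983508; B: 0.916249; C: 0.914909; D: 0.125.
By total probability, P(X ≤ 4) = 0.24·0.983508 + 0.24·0.916249 + 0.13·0.914909 + 0.39·0.125 = 0.62363.

0.624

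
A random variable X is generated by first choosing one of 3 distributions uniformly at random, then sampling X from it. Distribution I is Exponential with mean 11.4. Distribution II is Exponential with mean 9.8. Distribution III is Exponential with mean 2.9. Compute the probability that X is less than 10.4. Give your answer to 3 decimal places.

0.742

Conditional on each component, P(X < 10.4): I: 0.598393; II: 0.653968; III: 0.972297.
By total probability, P(X < 10.4) = 0.333333·0.598393 + 0.333333·0.653968 + 0.333333·0.972297 = 0.741553.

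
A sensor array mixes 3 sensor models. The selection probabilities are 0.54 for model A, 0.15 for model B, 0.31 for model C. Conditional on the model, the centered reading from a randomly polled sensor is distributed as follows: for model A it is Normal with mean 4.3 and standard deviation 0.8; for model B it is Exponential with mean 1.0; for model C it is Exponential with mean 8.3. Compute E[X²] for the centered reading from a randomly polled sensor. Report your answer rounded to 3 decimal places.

53.342

For each component E[X²] = Var + (mean)², giving A: 19.13; B: 2; C: 137.78.
Overall E[X²] = 0.54·19.13 + 0.15·2 + 0.31·137.78 = 53.342.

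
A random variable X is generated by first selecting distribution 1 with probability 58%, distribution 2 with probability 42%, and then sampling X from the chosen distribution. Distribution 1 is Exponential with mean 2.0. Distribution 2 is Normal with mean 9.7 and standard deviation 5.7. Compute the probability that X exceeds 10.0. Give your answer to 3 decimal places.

Conditional on each component, P(X > 10.0): 1: 0.00673795; 2: 0.479013.
By total probability, P(X > 10.0) = 0.58·0.00673795 + 0.42·0.479013 = 0.205093.

0.205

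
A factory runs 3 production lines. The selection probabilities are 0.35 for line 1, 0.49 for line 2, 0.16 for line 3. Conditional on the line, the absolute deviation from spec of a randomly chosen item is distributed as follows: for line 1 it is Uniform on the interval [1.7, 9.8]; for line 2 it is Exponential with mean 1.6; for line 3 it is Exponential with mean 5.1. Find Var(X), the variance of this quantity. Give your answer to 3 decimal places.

Per component, 1: μ=5.75, E[X²]=38.53; 2: μ=1.6, E[X²]=5.12; 3: μ=5.1, E[X²]=52.02.
E[X] = 0.35·5.75 + 0.49·1.6 + 0.16·5.1 = 3.6125.
E[X²] = 0.35·38.53 + 0.49·5.12 + 0.16·52.02 = 24.3175.
Var(X) = E[X²] − (E[X])² = 24.3175 − 13.0502 = 11.2673.

11.267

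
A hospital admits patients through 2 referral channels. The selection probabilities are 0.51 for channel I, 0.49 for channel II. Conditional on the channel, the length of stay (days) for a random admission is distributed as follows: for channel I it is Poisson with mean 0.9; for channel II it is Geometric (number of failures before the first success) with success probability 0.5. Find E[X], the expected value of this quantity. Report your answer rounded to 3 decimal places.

0.949

Component means — I: 0.9; II: 1.
E[X] = 0.51·0.9 + 0.49·1 = 0.949.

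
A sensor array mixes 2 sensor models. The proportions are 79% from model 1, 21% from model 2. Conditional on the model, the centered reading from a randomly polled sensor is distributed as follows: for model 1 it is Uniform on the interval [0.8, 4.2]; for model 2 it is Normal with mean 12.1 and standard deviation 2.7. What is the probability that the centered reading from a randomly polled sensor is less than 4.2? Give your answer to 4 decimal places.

Conditional on each model, P(X < 4.2): 1: 1; 2: 0.00171716.
By total probability, P(X < 4.2) = 0.79·1 + 0.21·0.00171716 = 0.790361.

0.7904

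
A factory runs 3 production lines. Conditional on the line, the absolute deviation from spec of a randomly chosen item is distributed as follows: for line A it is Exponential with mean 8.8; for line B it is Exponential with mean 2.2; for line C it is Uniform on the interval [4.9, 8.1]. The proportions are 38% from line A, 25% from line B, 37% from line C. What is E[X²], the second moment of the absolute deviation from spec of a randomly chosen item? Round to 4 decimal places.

For each component E[X²] = Var + (mean)², giving A: 154.88; B: 9.68; C: 43.1033.
Overall E[X²] = 0.38·154.88 + 0.25·9.68 + 0.37·43.1033 = 77.2226.

77.2226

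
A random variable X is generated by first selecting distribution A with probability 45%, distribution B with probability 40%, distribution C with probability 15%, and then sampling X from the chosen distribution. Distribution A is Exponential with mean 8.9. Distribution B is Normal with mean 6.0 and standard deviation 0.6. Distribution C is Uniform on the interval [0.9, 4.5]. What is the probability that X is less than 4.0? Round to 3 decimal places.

Conditional on each component, P(X < 4.0): A: 0.362014; B: 0.00042906; C: 0.861111.
By total probability, P(X < 4.0) = 0.45·0.362014 + 0.4·0.00042906 + 0.15·0.861111 = 0.292244.

0.292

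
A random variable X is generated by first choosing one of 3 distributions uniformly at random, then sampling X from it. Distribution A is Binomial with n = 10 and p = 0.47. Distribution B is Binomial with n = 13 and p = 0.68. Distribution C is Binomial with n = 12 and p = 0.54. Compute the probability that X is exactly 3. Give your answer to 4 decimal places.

0.0598

Conditional on each component, P(X = 3): A: 0.146354; B: 0.00101249; C: 0.0319466.
By total probability, P(X = 3) = 0.333333·0.146354 + 0.333333·0.00101249 + 0.333333·0.0319466 = 0.0597712.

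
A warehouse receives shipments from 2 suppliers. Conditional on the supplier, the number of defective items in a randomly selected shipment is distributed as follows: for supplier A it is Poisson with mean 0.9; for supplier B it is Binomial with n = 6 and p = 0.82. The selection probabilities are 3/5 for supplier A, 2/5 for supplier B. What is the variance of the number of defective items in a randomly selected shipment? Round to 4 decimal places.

Per component, A: μ=0.9, E[X²]=1.71; B: μ=4.92, E[X²]=25.092.
E[X] = 0.6·0.9 + 0.4·4.92 = 2.508.
E[X²] = 0.6·1.71 + 0.4·25.092 = 11.0628.
Var(X) = E[X²] − (E[X])² = 11.0628 − 6.29006 = 4.77274.

4.7727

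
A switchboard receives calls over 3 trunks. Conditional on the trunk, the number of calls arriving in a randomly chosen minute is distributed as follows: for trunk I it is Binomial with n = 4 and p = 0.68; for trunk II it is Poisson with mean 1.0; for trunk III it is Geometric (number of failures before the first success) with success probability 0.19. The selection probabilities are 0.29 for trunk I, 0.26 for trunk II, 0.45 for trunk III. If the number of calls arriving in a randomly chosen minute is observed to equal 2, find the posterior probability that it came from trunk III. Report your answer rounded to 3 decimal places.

0.301

Likelihoods P(X=2 | ·): I: 0.284099; II: 0.18394; III: 0.124659.
Posterior ∝ prior × likelihood. Numerator for III: 0.45·0.124659 = 0.0560966.
Normalizing constant: 0.29·0.284099 + 0.26·0.18394 + 0.45·0.124659 = 0.186309.
P(III | observation) = 0.0560966 / 0.186309 = 0.301093.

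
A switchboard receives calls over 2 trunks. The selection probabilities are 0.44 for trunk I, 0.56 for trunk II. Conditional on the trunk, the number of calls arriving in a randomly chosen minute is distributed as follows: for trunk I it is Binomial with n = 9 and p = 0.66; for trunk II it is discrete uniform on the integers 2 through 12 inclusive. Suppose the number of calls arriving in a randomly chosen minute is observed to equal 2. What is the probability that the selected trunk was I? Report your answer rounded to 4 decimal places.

0.0665

Likelihoods P(X=2 | ·): I: 0.0082365; II: 0.0909091.
Posterior ∝ prior × likelihood. Numerator for I: 0.44·0.0082365 = 0.00362406.
Normalizing constant: 0.44·0.0082365 + 0.56·0.0909091 = 0.0545332.
P(I | observation) = 0.00362406 / 0.0545332 = 0.0664561.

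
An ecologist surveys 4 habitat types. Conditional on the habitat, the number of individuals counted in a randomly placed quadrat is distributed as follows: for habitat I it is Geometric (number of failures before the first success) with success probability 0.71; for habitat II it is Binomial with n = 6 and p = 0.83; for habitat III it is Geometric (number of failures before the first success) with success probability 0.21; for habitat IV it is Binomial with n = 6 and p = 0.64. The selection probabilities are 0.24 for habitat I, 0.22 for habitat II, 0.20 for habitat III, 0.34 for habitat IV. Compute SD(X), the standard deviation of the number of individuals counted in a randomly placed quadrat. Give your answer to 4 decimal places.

2.6729

Per component, I: μ=0.408451, E[X²]=0.742115; II: μ=4.98, E[X²]=25.647; III: μ=3.7619, E[X²]=32.0658; IV: μ=3.84, E[X²]=16.128.
E[X] = 0.24·0.408451 + 0.22·4.98 + 0.2·3.7619 + 0.34·3.84 = 3.25161.
E[X²] = 0.24·0.742115 + 0.22·25.647 + 0.2·32.0658 + 0.34·16.128 = 17.7171.
Var(X) = E[X²] − (E[X])² = 17.7171 − 10.573 = 7.14416.
SD(X) = √7.14416 = 2.67286.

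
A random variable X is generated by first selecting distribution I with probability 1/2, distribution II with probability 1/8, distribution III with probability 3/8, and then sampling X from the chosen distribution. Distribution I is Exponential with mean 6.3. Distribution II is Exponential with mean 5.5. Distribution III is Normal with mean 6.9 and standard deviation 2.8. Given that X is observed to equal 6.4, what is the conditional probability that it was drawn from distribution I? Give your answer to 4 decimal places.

Likelihoods f(6.4 | ·): I: 0.057474; II: 0.0567906; III: 0.140226.
Posterior ∝ prior × likelihood. Numerator for I: 0.5·0.057474 = 0.028737.
Normalizing constant: 0.5·0.057474 + 0.125·0.0567906 + 0.375·0.140226 = 0.0884205.
P(I | observation) = 0.028737 / 0.0884205 = 0.325004.

0.3250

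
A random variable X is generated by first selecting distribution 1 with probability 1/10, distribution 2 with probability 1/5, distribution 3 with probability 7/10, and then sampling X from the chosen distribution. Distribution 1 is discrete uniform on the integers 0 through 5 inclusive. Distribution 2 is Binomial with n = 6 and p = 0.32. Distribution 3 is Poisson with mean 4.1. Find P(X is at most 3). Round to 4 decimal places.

Conditional on each component, P(X ≤ 3): 1: 0.666667; 2: 0.912507; 3: 0.414182.
By total probability, P(X ≤ 3) = 0.1·0.666667 + 0.2·0.912507 + 0.7·0.414182 = 0.539095.

0.5391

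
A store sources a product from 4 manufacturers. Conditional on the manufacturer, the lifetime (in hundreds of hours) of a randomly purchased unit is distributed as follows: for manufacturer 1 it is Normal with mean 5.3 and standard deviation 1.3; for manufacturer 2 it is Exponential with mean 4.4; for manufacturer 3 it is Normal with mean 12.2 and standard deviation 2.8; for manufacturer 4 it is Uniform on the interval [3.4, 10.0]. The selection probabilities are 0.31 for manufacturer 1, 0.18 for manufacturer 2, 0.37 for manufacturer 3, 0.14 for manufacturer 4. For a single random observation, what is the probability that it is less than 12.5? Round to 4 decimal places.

0.8203

Conditional on each manufacturer, P(X < 12.5): 1: 1; 2: 0.941627; 3: 0.542662; 4: 1.
By total probability, P(X < 12.5) = 0.31·1 + 0.18·0.941627 + 0.37·0.542662 + 0.14·1 = 0.820278.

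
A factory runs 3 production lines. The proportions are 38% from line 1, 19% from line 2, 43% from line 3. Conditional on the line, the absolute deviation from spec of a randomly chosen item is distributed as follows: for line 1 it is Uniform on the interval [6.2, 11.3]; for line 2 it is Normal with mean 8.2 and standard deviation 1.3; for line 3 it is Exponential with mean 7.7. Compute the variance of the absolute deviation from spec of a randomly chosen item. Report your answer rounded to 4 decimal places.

26.8619

Per component, 1: μ=8.75, E[X²]=78.73; 2: μ=8.2, E[X²]=68.93; 3: μ=7.7, E[X²]=118.58.
E[X] = 0.38·8.75 + 0.19·8.2 + 0.43·7.7 = 8.194.
E[X²] = 0.38·78.73 + 0.19·68.93 + 0.43·118.58 = 94.0035.
Var(X) = E[X²] − (E[X])² = 94.0035 − 67.1416 = 26.8619.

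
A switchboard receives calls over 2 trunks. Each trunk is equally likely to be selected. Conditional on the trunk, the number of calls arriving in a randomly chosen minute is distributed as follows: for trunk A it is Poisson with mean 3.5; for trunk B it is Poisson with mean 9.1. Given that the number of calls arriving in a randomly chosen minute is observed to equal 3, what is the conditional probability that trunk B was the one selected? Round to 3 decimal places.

Likelihoods P(X=3 | ·): A: 0.215785; B: 0.0140247.
Posterior ∝ prior × likelihood. Numerator for B: 0.5·0.0140247 = 0.00701234.
Normalizing constant: 0.5·0.215785 + 0.5·0.0140247 = 0.114905.
P(B | observation) = 0.00701234 / 0.114905 = 0.0610273.

0.061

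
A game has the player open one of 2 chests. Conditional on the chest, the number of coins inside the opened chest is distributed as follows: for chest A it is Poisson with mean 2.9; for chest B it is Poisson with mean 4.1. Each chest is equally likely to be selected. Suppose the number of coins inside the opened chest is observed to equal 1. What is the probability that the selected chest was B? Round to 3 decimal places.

0.299

Likelihoods P(X=1 | ·): A: 0.159567; B: 0.067948.
Posterior ∝ prior × likelihood. Numerator for B: 0.5·0.067948 = 0.033974.
Normalizing constant: 0.5·0.159567 + 0.5·0.067948 = 0.113758.
P(B | observation) = 0.033974 / 0.113758 = 0.298652.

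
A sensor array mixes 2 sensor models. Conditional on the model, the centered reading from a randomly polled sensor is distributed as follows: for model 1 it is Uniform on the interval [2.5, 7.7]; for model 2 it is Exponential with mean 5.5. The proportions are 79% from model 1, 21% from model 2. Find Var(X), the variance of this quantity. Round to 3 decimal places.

8.159

Per component, 1: μ=5.1, E[X²]=28.2633; 2: μ=5.5, E[X²]=60.5.
E[X] = 0.79·5.1 + 0.21·5.5 = 5.184.
E[X²] = 0.79·28.2633 + 0.21·60.5 = 35.033.
Var(X) = E[X²] − (E[X])² = 35.033 − 26.8739 = 8.15918.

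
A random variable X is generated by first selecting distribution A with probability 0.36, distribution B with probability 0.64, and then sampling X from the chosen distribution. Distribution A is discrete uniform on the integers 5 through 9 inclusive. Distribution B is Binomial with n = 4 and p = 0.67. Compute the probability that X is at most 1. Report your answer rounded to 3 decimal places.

0.069

Conditional on each component, P(X ≤ 1): A: 0; B: 0.10817.
By total probability, P(X ≤ 1) = 0.36·0 + 0.64·0.10817 = 0.069229.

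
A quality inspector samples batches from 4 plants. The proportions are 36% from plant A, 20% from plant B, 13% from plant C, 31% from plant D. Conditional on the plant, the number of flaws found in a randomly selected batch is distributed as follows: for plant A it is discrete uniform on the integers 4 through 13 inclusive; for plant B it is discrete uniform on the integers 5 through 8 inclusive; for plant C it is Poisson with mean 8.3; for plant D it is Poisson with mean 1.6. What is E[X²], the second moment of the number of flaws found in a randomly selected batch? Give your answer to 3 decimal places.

For each component E[X²] = Var + (mean)², giving A: 80.5; B: 43.5; C: 77.19; D: 4.16.
Overall E[X²] = 0.36·80.5 + 0.2·43.5 + 0.13·77.19 + 0.31·4.16 = 49.0043.

49.004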